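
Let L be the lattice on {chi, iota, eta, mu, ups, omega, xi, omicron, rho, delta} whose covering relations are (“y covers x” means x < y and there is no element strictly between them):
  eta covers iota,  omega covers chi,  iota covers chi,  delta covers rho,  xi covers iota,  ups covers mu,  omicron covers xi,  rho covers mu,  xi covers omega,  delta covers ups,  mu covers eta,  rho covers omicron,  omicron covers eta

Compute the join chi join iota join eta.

eta

Common upper bounds of {chi, iota, eta}: delta, eta, mu, omicron, rho, ups.
The least among these is eta.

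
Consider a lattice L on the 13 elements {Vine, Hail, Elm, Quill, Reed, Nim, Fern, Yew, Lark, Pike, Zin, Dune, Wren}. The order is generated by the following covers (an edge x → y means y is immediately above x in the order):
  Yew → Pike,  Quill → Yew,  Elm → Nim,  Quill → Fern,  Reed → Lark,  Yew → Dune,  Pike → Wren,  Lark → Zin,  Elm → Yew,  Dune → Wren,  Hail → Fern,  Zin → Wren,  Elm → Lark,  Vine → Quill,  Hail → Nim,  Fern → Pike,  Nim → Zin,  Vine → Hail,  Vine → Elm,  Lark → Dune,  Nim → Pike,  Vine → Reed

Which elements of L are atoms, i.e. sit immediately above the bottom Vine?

The atoms are exactly the elements that cover Vine: Elm, Hail, Quill, Reed.

Elm, Hail, Quill, Reed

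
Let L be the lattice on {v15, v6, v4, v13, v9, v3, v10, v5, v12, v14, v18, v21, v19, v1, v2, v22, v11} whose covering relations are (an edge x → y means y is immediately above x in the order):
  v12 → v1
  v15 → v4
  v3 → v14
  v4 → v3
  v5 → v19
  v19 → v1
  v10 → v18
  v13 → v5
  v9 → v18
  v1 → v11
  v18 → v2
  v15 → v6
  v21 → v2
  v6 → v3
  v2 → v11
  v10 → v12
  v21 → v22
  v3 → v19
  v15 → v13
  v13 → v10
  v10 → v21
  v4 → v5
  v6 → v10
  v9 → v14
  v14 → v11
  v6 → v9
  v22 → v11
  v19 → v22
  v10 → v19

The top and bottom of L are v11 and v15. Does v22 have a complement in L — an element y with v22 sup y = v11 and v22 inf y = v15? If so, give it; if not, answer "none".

none

For every candidate y, either v22 ∨ y ≠ v11 or v22 ∧ y ≠ v15; no complement exists.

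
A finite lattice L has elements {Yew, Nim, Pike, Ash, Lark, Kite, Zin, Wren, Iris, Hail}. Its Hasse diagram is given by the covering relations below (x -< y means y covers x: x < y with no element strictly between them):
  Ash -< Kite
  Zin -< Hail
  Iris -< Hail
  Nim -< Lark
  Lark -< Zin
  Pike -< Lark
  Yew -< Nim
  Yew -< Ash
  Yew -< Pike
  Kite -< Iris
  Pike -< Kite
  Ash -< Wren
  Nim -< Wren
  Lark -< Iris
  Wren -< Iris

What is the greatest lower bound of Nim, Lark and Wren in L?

Common lower bounds of {Nim, Lark, Wren}: Nim, Yew.
The greatest among these is Nim.

Nim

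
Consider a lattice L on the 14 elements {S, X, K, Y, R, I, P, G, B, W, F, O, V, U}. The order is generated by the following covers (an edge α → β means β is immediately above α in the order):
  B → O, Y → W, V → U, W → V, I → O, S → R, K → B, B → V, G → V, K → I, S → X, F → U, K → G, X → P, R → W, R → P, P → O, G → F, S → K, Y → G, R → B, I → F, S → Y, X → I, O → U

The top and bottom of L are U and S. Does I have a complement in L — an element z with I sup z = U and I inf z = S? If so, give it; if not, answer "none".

W

Need z with I ∨ z = U and I ∧ z = S.
Checking each element gives: W.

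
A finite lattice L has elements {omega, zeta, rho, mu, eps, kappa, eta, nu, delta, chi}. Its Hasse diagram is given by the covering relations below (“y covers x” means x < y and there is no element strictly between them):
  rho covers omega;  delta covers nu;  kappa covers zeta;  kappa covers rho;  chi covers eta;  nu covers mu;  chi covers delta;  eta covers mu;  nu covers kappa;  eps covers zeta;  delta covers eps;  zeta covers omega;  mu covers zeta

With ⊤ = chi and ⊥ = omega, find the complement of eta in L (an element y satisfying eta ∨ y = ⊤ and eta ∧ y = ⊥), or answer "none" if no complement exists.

rho

Need y with eta ∨ y = chi and eta ∧ y = omega.
Checking each element gives: rho.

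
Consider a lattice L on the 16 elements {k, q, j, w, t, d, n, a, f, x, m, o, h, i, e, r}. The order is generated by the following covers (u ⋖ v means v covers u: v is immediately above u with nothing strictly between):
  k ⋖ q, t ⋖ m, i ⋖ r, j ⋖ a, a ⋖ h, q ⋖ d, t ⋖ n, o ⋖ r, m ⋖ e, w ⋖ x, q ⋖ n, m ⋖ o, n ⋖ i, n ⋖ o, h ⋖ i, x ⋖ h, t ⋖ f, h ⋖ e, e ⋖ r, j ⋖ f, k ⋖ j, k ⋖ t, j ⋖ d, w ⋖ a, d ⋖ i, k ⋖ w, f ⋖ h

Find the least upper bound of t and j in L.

f

Common upper bounds of {t, j}: e, f, h, i, r.
The least among these is f.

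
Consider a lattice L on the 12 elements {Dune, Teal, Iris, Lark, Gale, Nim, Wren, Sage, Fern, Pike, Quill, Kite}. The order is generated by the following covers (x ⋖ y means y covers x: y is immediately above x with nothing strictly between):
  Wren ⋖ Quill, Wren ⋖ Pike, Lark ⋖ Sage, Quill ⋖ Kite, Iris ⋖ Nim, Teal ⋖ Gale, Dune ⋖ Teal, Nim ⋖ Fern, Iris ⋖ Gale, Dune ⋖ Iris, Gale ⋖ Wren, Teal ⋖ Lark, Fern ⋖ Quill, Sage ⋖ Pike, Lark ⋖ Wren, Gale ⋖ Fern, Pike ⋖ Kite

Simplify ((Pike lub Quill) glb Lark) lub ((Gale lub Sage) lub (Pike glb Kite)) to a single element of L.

Pike

Pike ∨ Quill = Kite
Kite ∧ Lark = Lark
Gale ∨ Sage = Pike
Pike ∧ Kite = Pike
Pike ∨ Pike = Pike
Lark ∨ Pike = Pike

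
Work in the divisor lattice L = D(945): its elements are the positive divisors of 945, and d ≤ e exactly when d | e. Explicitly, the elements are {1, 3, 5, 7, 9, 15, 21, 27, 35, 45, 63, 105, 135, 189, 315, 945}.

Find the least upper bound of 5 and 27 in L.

In the divisibility order, the join is the least common multiple: lcm(5, 27) = 135.

135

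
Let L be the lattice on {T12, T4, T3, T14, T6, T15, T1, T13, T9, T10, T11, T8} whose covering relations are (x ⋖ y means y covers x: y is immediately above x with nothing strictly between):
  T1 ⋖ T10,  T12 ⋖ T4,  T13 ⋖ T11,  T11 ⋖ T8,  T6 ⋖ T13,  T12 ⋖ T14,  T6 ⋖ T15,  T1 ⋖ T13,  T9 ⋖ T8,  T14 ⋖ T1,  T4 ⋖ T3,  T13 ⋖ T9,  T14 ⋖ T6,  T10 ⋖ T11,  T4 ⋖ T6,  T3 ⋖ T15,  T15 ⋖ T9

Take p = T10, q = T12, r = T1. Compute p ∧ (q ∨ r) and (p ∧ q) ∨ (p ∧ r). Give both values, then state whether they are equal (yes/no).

T1; T1; yes

q ∨ r = T1, so p ∧ (q ∨ r) = T10 ∧ T1 = T1.
p ∧ q = T12 and p ∧ r = T1, so (p ∧ q) ∨ (p ∧ r) = T12 ∨ T1 = T1.
Equal: yes.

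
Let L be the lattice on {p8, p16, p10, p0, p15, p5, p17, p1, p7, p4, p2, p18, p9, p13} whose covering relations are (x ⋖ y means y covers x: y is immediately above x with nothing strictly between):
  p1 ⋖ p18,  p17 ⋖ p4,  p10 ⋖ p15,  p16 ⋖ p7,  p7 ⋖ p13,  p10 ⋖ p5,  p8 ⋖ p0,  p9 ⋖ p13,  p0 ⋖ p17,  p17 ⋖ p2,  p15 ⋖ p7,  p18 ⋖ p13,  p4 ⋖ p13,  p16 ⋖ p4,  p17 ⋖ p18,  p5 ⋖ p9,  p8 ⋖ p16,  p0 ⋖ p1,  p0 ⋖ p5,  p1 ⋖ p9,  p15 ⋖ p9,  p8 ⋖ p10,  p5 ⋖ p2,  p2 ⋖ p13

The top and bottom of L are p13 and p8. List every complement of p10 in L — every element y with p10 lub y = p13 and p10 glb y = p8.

p18, p4

Need y with p10 ∨ y = p13 and p10 ∧ y = p8.
Checking each element gives: p18, p4.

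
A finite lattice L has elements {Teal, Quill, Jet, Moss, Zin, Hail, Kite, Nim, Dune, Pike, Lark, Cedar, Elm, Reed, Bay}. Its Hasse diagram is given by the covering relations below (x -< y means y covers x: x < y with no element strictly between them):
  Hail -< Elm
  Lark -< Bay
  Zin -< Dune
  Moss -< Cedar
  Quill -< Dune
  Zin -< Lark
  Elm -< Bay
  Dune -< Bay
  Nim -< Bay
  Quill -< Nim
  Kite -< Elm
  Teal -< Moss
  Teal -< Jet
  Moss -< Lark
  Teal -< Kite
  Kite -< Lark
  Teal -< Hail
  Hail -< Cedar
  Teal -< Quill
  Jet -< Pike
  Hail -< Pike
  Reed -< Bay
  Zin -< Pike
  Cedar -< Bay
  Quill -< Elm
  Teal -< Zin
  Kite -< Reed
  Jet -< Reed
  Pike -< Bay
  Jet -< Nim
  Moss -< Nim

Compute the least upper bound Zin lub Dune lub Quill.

Dune

Common upper bounds of {Zin, Dune, Quill}: Bay, Dune.
The least among these is Dune.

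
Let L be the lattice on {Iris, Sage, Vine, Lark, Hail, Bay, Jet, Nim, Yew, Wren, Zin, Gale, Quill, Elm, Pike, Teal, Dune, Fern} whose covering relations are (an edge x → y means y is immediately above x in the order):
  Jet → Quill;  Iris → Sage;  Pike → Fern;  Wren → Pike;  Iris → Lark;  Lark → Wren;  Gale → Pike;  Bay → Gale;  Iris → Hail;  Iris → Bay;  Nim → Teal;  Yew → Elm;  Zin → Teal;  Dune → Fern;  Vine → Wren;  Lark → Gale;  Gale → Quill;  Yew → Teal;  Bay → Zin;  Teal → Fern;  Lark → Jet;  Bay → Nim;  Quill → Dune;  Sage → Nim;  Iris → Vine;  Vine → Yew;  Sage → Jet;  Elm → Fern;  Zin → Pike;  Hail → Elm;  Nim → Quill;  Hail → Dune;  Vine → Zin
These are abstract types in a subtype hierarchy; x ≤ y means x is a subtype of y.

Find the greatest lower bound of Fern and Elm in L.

Elm

Common lower bounds of {Fern, Elm}: Elm, Hail, Iris, Vine, Yew.
The greatest among these is Elm.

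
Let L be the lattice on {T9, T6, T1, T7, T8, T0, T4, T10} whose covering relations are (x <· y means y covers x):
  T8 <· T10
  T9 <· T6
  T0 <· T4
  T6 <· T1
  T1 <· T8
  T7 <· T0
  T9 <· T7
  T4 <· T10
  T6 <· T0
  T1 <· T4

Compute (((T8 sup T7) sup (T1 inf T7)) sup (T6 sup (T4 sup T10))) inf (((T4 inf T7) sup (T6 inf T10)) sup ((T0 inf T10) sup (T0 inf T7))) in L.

T8 ∨ T7 = T10
T1 ∧ T7 = T9
T10 ∨ T9 = T10
T4 ∨ T10 = T10
T6 ∨ T10 = T10
T10 ∨ T10 = T10
T4 ∧ T7 = T7
T6 ∧ T10 = T6
T7 ∨ T6 = T0
T0 ∧ T10 = T0
T0 ∧ T7 = T7
T0 ∨ T7 = T0
T0 ∨ T0 = T0
T10 ∧ T0 = T0

T0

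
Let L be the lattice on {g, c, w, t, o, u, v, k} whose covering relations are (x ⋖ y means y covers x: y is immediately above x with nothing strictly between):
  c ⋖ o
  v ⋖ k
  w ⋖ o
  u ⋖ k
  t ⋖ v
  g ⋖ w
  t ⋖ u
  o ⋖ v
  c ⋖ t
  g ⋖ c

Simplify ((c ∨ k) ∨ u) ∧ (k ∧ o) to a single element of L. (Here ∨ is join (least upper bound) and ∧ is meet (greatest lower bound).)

o

c ∨ k = k
k ∨ u = k
k ∧ o = o
k ∧ o = o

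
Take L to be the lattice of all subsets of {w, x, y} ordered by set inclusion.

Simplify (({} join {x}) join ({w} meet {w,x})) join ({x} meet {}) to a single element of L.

{} ∨ {x} = {x}
{w} ∧ {w,x} = {w}
{x} ∨ {w} = {w,x}
{x} ∧ {} = {}
{w,x} ∨ {} = {w,x}

{w,x}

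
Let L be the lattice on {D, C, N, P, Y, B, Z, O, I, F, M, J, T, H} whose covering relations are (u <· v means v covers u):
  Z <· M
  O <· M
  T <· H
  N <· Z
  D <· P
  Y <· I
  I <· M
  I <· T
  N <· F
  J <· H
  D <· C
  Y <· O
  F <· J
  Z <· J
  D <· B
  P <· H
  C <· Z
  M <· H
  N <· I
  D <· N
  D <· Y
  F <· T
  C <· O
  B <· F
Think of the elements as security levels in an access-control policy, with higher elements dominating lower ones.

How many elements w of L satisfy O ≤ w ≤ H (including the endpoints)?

3

The interval [O, H] = {H, M, O}, which has 3 elements.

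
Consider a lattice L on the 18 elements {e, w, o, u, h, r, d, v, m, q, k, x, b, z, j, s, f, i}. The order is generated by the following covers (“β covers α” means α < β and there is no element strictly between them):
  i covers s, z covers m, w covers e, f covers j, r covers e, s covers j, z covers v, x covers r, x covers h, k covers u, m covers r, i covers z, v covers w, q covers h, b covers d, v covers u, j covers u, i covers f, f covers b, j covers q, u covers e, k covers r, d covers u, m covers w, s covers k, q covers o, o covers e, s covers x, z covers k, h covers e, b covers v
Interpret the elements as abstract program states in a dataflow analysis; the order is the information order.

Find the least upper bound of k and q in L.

s

Common upper bounds of {k, q}: i, s.
The least among these is s.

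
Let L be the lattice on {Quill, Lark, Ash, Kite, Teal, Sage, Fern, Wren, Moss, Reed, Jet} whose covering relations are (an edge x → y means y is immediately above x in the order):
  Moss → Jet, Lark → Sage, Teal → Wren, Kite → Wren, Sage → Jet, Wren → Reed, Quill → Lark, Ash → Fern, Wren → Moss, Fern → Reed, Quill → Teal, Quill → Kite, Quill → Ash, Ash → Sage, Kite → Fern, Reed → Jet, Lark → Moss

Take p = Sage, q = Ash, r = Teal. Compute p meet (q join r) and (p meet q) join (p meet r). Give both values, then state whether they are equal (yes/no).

q join r = Reed, so p meet (q join r) = Sage meet Reed = Ash.
p meet q = Ash and p meet r = Quill, so (p meet q) join (p meet r) = Ash join Quill = Ash.
Equal: yes.

Ash; Ash; yes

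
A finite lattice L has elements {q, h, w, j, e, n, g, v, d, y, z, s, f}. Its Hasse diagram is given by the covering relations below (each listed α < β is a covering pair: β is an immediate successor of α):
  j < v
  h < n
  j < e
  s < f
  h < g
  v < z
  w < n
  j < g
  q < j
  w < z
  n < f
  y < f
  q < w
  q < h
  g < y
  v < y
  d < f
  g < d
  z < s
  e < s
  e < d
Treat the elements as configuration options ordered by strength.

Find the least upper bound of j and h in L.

Common upper bounds of {j, h}: d, f, g, y.
The least among these is g.

g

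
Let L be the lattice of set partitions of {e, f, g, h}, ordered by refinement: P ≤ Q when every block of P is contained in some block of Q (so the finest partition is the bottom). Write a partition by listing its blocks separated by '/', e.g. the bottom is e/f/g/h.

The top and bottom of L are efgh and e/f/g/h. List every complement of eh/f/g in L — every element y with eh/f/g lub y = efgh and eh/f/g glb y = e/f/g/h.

e/fgh, ef/gh, efg/h, eg/fh

Need y with eh/f/g ∨ y = efgh and eh/f/g ∧ y = e/f/g/h.
Checking each element gives: e/fgh, ef/gh, efg/h, eg/fh.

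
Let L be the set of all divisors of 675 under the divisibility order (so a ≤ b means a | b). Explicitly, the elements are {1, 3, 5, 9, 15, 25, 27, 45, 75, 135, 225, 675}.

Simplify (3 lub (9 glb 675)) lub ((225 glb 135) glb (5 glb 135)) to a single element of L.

9 ∧ 675 = 9
3 ∨ 9 = 9
225 ∧ 135 = 45
5 ∧ 135 = 5
45 ∧ 5 = 5
9 ∨ 5 = 45

45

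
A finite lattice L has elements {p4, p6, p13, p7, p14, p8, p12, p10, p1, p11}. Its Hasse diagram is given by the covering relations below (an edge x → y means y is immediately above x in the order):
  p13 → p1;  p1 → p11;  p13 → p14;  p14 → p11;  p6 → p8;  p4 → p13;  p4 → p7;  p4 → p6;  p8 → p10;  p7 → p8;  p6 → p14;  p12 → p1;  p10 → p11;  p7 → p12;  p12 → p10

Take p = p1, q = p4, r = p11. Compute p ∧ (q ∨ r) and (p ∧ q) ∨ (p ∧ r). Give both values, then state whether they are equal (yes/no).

q ∨ r = p11, so p ∧ (q ∨ r) = p1 ∧ p11 = p1.
p ∧ q = p4 and p ∧ r = p1, so (p ∧ q) ∨ (p ∧ r) = p4 ∨ p1 = p1.
Equal: yes.

p1; p1; yes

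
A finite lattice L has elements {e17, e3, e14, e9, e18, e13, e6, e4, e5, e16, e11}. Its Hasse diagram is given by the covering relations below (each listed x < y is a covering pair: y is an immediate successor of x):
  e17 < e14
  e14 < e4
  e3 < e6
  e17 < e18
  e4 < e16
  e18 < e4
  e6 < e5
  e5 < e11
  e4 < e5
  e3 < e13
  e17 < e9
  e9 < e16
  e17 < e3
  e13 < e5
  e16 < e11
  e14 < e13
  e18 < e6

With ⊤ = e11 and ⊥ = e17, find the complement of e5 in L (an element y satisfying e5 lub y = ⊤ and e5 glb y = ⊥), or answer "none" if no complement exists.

Need y with e5 ∨ y = e11 and e5 ∧ y = e17.
Checking each element gives: e9.

e9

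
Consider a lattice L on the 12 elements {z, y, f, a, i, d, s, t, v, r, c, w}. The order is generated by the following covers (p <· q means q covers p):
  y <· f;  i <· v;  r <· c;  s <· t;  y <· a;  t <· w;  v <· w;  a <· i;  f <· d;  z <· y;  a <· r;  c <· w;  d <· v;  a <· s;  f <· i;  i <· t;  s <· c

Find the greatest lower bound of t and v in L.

Common lower bounds of {t, v}: a, f, i, y, z.
The greatest among these is i.

i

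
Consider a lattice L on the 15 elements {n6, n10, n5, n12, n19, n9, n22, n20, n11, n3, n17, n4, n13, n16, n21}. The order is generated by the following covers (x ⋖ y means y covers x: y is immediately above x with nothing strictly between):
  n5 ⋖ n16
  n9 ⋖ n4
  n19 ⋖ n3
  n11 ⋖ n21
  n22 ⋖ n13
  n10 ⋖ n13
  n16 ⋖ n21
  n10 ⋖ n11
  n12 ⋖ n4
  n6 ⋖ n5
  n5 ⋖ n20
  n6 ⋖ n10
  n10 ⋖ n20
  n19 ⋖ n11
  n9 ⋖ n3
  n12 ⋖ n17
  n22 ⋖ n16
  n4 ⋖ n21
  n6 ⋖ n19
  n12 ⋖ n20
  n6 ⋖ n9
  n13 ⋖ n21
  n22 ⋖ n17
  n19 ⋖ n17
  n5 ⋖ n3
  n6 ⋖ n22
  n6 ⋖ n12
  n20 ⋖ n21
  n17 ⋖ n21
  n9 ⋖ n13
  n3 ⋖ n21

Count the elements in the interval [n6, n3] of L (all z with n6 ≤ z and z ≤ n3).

5

The interval [n6, n3] = {n19, n3, n5, n6, n9}, which has 5 elements.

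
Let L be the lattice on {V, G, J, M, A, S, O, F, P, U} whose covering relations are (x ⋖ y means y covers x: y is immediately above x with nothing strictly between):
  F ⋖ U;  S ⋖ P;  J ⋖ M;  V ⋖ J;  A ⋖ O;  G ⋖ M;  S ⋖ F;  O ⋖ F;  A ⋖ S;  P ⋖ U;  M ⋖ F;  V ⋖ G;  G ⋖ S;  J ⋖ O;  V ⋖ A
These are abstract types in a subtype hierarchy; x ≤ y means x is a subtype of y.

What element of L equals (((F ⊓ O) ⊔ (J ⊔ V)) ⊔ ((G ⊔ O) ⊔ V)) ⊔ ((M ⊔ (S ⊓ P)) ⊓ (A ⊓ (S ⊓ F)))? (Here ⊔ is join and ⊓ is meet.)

F

F ∧ O = O
J ∨ V = J
O ∨ J = O
G ∨ O = F
F ∨ V = F
O ∨ F = F
S ∧ P = S
M ∨ S = F
S ∧ F = S
A ∧ S = A
F ∧ A = A
F ∨ A = F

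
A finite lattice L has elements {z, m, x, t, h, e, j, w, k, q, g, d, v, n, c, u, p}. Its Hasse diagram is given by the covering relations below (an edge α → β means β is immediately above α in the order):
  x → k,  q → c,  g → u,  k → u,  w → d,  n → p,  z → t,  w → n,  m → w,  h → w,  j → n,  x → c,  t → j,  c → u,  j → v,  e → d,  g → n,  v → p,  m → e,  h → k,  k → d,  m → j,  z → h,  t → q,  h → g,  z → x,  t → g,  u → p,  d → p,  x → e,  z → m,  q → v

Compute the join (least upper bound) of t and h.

Common upper bounds of {t, h}: g, n, p, u.
The least among these is g.

g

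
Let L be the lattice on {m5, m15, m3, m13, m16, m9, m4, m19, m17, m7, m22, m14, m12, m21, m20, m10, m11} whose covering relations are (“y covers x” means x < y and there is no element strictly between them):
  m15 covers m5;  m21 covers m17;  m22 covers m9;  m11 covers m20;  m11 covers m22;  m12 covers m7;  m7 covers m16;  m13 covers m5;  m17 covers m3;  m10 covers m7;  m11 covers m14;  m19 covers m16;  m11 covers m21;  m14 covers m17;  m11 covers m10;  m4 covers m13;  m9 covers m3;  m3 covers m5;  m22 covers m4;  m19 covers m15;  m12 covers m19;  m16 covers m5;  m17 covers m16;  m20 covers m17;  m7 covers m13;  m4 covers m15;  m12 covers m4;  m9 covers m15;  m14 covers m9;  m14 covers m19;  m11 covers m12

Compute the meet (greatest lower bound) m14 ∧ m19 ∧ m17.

m16

Common lower bounds of {m14, m19, m17}: m16, m5.
The greatest among these is m16.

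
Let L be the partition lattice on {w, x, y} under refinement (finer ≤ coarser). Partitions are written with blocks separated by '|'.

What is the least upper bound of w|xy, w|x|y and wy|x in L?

The join of w|xy, w|x|y, wy|x merges any blocks that overlap across the partitions, giving wxy.

wxy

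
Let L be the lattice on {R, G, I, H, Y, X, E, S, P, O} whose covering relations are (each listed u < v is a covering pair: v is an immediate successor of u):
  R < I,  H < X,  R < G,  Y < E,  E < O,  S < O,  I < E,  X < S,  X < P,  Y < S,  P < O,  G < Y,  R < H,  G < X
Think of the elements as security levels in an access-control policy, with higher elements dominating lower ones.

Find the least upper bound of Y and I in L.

E

Common upper bounds of {Y, I}: E, O.
The least among these is E.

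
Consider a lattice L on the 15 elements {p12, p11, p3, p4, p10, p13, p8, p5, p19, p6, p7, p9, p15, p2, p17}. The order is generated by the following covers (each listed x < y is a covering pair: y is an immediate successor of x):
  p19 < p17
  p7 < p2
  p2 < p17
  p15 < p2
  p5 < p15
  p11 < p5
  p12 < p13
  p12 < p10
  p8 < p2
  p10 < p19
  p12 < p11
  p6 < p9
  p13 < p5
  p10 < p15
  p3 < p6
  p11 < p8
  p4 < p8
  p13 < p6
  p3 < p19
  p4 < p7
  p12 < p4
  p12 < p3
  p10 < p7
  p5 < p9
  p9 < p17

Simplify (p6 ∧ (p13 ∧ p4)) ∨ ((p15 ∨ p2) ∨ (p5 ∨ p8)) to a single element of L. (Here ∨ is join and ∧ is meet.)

p13 ∧ p4 = p12
p6 ∧ p12 = p12
p15 ∨ p2 = p2
p5 ∨ p8 = p2
p2 ∨ p2 = p2
p12 ∨ p2 = p2

p2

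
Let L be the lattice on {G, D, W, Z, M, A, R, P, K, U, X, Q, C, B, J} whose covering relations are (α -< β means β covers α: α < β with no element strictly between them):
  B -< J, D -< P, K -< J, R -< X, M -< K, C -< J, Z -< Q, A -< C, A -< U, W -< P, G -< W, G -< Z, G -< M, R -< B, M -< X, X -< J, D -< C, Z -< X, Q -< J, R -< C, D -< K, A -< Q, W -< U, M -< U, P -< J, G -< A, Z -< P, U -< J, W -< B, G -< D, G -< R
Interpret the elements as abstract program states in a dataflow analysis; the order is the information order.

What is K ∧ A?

G

Common lower bounds of {K, A}: G.
The greatest among these is G.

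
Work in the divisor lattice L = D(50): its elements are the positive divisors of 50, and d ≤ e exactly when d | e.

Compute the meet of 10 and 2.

In the divisibility order, the meet is the greatest common divisor: gcd(10, 2) = 2.

2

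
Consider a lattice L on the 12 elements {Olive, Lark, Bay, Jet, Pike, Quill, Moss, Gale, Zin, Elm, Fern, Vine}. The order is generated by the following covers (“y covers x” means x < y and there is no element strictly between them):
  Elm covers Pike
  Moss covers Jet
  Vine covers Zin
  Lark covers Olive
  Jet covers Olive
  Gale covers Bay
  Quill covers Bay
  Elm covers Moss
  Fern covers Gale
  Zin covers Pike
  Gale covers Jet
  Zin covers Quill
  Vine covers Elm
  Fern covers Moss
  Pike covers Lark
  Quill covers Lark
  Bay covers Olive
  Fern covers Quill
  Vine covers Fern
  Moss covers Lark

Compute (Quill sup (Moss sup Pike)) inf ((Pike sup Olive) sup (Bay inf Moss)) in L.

Pike

Moss ∨ Pike = Elm
Quill ∨ Elm = Vine
Pike ∨ Olive = Pike
Bay ∧ Moss = Olive
Pike ∨ Olive = Pike
Vine ∧ Pike = Pike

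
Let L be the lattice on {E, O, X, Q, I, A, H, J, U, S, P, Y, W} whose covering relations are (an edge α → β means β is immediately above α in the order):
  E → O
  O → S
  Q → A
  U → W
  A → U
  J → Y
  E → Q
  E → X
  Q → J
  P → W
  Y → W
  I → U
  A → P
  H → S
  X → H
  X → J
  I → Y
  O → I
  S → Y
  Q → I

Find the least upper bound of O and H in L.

Common upper bounds of {O, H}: S, W, Y.
The least among these is S.

S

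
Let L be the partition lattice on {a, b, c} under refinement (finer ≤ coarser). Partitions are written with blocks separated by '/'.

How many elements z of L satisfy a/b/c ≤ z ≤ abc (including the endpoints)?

The interval [a/b/c, abc] = {a/b/c, a/bc, ab/c, abc, ac/b}, which has 5 elements.

5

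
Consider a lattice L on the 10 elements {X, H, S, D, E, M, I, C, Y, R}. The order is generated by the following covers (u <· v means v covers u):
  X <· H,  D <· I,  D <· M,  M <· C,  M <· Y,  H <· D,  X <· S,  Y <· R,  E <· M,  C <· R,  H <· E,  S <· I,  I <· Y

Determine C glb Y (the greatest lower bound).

Common lower bounds of {C, Y}: D, E, H, M, X.
The greatest among these is M.

M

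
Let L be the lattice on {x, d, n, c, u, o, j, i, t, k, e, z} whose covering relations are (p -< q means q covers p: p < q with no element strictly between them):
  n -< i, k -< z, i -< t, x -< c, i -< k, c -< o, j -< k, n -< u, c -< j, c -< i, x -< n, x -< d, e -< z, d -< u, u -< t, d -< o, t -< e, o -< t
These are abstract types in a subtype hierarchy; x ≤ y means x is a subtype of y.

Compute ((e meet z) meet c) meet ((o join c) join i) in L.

c

e ∧ z = e
e ∧ c = c
o ∨ c = o
o ∨ i = t
c ∧ t = c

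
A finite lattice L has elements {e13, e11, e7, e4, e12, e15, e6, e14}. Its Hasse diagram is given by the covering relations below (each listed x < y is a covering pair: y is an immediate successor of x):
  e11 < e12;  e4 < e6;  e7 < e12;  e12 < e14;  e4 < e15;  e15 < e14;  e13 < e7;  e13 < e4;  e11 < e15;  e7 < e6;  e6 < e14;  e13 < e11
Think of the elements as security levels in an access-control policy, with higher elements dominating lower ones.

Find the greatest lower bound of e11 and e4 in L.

e13

Common lower bounds of {e11, e4}: e13.
The greatest among these is e13.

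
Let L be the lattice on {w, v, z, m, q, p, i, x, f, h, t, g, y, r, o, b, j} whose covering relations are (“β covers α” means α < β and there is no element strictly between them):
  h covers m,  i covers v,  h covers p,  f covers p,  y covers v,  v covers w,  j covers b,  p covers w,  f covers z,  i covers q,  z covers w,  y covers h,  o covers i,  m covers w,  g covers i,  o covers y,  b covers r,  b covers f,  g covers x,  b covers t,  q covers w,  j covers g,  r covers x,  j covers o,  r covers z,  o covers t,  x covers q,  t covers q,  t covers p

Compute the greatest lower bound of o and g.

i

Common lower bounds of {o, g}: i, q, v, w.
The greatest among these is i.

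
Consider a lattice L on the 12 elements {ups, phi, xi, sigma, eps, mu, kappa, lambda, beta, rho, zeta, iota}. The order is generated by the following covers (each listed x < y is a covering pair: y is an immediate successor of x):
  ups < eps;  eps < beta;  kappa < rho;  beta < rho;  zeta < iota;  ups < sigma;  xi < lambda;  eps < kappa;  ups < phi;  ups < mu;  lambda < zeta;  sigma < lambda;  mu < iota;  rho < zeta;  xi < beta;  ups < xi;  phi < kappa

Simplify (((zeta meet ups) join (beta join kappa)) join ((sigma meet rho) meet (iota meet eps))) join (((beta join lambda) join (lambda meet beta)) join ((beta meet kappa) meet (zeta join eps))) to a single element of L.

zeta

zeta ∧ ups = ups
beta ∨ kappa = rho
ups ∨ rho = rho
sigma ∧ rho = ups
iota ∧ eps = eps
ups ∧ eps = ups
rho ∨ ups = rho
beta ∨ lambda = zeta
lambda ∧ beta = xi
zeta ∨ xi = zeta
beta ∧ kappa = eps
zeta ∨ eps = zeta
eps ∧ zeta = eps
zeta ∨ eps = zeta
rho ∨ zeta = zeta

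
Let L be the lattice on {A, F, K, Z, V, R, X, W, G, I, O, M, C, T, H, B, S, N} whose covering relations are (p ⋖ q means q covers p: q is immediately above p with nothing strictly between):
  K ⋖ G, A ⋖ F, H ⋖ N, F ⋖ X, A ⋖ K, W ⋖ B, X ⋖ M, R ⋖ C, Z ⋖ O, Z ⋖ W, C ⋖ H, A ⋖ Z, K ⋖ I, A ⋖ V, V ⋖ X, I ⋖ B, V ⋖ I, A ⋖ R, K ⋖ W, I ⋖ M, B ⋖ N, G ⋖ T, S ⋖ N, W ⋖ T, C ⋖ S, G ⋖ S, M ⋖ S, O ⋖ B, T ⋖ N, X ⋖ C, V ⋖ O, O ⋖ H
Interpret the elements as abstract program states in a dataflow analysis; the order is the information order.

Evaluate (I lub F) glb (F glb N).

I ∨ F = M
F ∧ N = F
M ∧ F = F

F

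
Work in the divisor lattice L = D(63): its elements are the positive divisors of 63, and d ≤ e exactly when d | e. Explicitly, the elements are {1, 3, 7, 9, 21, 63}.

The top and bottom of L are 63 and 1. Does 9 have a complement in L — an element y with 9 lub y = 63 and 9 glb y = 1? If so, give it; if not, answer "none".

7

Need y with 9 ∨ y = 63 and 9 ∧ y = 1.
Checking each element gives: 7.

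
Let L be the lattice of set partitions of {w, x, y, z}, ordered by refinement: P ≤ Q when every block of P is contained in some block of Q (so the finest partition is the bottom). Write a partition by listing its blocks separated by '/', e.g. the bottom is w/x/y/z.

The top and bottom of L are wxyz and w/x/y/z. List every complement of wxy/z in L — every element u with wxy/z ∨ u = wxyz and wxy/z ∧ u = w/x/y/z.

w/x/yz, w/xz/y, wz/x/y

Need u with wxy/z ∨ u = wxyz and wxy/z ∧ u = w/x/y/z.
Checking each element gives: w/x/yz, w/xz/y, wz/x/y.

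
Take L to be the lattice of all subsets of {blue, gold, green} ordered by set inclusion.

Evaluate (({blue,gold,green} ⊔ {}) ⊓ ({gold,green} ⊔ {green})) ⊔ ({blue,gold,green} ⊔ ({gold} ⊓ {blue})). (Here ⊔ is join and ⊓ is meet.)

{blue,gold,green}

{blue,gold,green} ∨ {} = {blue,gold,green}
{gold,green} ∨ {green} = {gold,green}
{blue,gold,green} ∧ {gold,green} = {gold,green}
{gold} ∧ {blue} = {}
{blue,gold,green} ∨ {} = {blue,gold,green}
{gold,green} ∨ {blue,gold,green} = {blue,gold,green}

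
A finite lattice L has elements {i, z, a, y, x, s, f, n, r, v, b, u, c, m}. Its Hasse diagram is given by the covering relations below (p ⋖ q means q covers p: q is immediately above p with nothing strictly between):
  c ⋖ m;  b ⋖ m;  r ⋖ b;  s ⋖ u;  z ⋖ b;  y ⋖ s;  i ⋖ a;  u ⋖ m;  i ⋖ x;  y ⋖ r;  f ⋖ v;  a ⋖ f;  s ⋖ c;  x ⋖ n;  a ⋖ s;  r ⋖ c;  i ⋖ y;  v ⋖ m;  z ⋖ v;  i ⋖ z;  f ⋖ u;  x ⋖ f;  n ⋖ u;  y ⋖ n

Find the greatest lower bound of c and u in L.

Common lower bounds of {c, u}: a, i, s, y.
The greatest among these is s.

s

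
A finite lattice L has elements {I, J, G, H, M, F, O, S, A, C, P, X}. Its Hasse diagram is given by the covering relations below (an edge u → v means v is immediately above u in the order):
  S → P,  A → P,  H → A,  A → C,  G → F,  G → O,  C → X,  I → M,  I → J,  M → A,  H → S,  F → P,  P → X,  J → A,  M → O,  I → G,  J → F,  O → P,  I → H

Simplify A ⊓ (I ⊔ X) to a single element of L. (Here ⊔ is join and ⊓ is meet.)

I ∨ X = X
A ∧ X = A

A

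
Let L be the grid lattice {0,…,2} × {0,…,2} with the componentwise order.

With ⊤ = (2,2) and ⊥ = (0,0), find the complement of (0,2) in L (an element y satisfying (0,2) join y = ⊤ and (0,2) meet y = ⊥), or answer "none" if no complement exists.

Need y with (0,2) ∨ y = (2,2) and (0,2) ∧ y = (0,0).
Checking each element gives: (2,0).

(2,0)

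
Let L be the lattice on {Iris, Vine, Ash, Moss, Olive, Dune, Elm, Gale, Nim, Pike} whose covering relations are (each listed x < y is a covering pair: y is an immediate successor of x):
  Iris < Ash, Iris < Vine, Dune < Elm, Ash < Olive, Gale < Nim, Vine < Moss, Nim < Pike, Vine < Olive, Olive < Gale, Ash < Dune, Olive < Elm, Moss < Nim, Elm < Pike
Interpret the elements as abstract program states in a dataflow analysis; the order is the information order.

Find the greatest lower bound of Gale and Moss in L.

Common lower bounds of {Gale, Moss}: Iris, Vine.
The greatest among these is Vine.

Vine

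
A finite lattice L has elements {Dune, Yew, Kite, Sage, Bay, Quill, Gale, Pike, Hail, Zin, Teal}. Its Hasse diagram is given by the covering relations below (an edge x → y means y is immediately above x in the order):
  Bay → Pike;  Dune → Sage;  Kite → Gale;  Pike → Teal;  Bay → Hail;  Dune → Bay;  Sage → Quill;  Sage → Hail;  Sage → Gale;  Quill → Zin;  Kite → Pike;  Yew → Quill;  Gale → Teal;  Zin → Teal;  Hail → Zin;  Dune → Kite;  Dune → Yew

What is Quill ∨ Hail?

Zin

Common upper bounds of {Quill, Hail}: Teal, Zin.
The least among these is Zin.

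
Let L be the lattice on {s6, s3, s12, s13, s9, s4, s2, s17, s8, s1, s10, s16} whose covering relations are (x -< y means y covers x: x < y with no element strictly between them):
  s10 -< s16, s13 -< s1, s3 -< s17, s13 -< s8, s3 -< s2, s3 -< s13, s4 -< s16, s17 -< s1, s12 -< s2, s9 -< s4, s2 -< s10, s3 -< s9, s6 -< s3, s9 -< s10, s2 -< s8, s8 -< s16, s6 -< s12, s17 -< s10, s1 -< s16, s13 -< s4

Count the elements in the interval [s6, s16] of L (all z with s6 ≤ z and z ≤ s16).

12

The interval [s6, s16] = {s1, s10, s12, s13, s16, s17, s2, s3, s4, s6, s8, s9}, which has 12 elements.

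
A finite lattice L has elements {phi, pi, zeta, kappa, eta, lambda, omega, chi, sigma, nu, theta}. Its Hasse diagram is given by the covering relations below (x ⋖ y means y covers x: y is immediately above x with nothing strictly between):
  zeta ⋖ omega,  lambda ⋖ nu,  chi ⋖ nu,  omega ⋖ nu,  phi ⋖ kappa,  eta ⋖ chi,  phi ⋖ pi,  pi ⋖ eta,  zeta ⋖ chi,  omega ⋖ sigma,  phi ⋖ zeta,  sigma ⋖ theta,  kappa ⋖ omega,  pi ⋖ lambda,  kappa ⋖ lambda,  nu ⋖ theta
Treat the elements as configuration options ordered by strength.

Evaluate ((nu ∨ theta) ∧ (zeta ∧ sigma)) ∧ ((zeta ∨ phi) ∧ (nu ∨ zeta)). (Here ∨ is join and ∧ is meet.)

zeta

nu ∨ theta = theta
zeta ∧ sigma = zeta
theta ∧ zeta = zeta
zeta ∨ phi = zeta
nu ∨ zeta = nu
zeta ∧ nu = zeta
zeta ∧ zeta = zeta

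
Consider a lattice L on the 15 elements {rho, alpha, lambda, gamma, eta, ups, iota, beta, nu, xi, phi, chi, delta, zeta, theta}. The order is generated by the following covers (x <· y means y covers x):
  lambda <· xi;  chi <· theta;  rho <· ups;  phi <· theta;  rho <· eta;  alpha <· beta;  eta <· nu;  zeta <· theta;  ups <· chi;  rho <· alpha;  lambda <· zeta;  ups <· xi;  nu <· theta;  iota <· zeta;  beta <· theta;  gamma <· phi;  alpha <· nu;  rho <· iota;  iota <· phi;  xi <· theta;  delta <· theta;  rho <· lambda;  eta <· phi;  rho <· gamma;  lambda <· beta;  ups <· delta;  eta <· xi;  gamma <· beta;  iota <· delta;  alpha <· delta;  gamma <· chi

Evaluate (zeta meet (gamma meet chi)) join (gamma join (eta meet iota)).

gamma ∧ chi = gamma
zeta ∧ gamma = rho
eta ∧ iota = rho
gamma ∨ rho = gamma
rho ∨ gamma = gamma

gamma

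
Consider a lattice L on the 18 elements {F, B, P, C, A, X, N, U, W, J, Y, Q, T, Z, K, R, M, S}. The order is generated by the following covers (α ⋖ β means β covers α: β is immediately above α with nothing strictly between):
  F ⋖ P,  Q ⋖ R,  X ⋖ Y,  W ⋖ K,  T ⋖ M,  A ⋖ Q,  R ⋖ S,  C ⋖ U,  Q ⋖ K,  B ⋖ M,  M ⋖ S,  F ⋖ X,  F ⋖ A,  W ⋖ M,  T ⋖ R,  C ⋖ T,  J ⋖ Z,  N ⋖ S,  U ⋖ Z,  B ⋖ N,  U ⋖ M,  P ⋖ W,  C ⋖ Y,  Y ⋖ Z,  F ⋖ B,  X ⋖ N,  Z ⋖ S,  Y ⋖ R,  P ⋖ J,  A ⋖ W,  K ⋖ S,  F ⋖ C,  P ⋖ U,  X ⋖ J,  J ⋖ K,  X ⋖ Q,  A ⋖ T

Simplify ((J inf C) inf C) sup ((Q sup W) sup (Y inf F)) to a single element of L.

J ∧ C = F
F ∧ C = F
Q ∨ W = K
Y ∧ F = F
K ∨ F = K
F ∨ K = K

K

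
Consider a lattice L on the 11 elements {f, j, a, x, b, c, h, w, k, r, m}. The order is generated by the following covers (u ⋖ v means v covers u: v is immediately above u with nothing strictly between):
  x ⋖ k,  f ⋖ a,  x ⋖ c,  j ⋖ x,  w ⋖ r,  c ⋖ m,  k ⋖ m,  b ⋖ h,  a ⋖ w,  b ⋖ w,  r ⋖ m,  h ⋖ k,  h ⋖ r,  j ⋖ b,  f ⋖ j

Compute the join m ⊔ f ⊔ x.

Common upper bounds of {m, f, x}: m.
The least among these is m.

m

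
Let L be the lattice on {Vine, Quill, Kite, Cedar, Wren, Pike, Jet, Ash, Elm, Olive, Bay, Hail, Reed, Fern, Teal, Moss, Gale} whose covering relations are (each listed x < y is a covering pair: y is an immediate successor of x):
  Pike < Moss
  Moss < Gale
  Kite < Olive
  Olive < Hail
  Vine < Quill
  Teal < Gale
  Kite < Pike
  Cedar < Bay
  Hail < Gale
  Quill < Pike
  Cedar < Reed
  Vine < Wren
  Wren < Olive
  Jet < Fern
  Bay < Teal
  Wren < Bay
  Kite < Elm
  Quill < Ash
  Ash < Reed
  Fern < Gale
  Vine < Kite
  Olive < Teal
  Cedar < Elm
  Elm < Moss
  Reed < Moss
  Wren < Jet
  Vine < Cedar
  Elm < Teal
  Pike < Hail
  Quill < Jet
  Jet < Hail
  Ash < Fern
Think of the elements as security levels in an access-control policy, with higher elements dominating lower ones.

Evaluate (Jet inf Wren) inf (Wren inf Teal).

Jet ∧ Wren = Wren
Wren ∧ Teal = Wren
Wren ∧ Wren = Wren

Wren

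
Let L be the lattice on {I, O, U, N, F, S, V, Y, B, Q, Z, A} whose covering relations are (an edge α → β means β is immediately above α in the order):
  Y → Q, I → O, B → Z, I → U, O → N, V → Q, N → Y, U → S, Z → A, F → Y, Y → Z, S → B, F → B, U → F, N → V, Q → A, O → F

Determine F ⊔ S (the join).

Common upper bounds of {F, S}: A, B, Z.
The least among these is B.

B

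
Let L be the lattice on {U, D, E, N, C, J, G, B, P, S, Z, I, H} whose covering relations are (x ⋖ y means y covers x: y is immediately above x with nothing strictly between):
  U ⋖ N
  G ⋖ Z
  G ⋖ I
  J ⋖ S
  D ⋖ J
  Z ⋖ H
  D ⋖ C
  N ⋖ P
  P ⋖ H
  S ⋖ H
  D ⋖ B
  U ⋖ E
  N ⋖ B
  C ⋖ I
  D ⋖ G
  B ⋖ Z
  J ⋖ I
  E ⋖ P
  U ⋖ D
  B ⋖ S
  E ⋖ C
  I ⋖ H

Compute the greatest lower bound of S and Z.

Common lower bounds of {S, Z}: B, D, N, U.
The greatest among these is B.

B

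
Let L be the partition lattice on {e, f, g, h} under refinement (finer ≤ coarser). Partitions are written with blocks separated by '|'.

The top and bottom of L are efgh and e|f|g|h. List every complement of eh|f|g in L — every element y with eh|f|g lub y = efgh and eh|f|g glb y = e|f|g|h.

efg|h, ef|gh, eg|fh, e|fgh

Need y with eh|f|g ∨ y = efgh and eh|f|g ∧ y = e|f|g|h.
Checking each element gives: efg|h, ef|gh, eg|fh, e|fgh.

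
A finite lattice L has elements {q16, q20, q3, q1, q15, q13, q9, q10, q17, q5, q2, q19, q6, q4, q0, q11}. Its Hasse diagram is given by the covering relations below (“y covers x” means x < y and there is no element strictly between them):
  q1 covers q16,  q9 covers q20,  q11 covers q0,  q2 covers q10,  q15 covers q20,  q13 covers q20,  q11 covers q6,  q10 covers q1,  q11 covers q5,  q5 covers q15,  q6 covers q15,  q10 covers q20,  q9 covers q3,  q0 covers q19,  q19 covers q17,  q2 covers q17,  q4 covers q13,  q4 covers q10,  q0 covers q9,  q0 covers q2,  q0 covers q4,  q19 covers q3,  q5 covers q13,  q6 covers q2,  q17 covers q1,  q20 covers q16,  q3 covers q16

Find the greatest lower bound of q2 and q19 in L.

Common lower bounds of {q2, q19}: q1, q16, q17.
The greatest among these is q17.

q17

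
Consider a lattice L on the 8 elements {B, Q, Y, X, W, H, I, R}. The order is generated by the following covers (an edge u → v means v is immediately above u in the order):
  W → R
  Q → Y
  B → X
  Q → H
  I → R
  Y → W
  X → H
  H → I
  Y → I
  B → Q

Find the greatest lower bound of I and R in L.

Common lower bounds of {I, R}: B, H, I, Q, X, Y.
The greatest among these is I.

I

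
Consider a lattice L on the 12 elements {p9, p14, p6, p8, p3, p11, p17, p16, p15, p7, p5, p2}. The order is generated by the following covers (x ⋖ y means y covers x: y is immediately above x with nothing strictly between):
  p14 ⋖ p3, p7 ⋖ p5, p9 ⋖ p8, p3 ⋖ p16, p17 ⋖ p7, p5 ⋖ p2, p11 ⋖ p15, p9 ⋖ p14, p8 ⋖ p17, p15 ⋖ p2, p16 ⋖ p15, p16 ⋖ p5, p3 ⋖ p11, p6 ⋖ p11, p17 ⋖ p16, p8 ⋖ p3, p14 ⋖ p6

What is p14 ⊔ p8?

Common upper bounds of {p14, p8}: p11, p15, p16, p2, p3, p5.
The least among these is p3.

p3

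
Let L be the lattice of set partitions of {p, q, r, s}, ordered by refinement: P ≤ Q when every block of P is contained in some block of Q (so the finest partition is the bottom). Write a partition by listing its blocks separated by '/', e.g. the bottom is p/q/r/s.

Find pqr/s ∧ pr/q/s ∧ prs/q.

The meet (common refinement) of pqr/s, pr/q/s, prs/q intersects blocks pairwise, giving pr/q/s.

pr/q/s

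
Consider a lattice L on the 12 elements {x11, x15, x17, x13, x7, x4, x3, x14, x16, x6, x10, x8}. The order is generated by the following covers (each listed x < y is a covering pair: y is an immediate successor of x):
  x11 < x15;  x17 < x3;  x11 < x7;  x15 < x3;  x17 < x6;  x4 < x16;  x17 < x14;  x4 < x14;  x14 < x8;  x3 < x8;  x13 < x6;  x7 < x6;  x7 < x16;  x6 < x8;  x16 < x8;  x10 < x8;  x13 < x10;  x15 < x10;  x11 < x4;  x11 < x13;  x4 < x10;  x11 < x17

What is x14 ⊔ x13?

x8

Common upper bounds of {x14, x13}: x8.
The least among these is x8.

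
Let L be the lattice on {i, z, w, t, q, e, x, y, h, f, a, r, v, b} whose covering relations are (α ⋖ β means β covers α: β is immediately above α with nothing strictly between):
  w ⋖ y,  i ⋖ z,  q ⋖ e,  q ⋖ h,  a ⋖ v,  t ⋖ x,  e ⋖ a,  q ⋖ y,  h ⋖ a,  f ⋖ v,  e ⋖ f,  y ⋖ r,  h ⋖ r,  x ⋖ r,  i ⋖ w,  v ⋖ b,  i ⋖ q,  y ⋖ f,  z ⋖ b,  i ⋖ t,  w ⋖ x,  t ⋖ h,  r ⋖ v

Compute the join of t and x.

x

Common upper bounds of {t, x}: b, r, v, x.
The least among these is x.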